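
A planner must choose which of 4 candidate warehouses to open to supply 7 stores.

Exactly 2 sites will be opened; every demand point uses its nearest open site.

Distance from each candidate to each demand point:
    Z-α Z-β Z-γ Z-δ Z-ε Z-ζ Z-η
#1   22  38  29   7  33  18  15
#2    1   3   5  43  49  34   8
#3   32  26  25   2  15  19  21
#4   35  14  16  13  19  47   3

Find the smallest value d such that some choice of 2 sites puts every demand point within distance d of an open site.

19

Open {#2, #3}.
  Farthest demand point is Z-ζ at distance 19 (to #3); all others are ≤ 19.
With {#1, #4} the worst case is 22.
With {#1, #3} the worst case is 26.
No size-2 selection achieves below 19.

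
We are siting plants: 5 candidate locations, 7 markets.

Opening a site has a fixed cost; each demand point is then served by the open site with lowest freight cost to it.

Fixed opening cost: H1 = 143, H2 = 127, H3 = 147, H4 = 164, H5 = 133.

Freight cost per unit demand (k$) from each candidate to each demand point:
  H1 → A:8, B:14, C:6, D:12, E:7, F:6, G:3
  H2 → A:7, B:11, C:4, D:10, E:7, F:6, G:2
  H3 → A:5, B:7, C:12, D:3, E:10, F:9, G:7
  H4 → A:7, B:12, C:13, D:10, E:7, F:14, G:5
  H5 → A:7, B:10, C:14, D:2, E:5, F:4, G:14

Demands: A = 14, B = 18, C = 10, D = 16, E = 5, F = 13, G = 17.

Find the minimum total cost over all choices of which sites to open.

Open {H2, H3}: assign each demand point to its cheapest open site.
  A→H3 14×5=70, B→H3 18×7=126, C→H2 10×4=40, D→H3 16×3=48, E→H2 5×7=35, F→H2 13×6=78, G→H2 17×2=34
  freight cost 431, fixed 274 → total 705.
Compare {H2, H5}: freight cost 461 + fixed 260 = 721.
Compare {H1, H3}: freight cost 468 + fixed 290 = 758.
Compare {H2}: freight cost 643 + fixed 127 = 770.
All other subsets cost ≥ 721. Minimum total cost: 705.

705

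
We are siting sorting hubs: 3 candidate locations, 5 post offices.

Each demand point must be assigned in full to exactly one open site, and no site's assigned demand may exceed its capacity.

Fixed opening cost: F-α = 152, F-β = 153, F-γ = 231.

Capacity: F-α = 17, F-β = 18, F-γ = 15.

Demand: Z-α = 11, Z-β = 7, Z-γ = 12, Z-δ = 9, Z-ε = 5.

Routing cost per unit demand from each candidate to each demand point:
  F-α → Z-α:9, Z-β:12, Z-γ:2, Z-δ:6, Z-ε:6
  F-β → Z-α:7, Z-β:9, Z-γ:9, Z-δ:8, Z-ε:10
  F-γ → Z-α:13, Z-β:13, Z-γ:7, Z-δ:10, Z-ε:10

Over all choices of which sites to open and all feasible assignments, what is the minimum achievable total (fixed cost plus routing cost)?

820

Open {F-α, F-β, F-γ}; cheapest assignment that respects the capacities:
  F-α (cap 17, load 17): Z-γ, Z-ε — cost 12×2 + 5×6 = 54
  F-β (cap 18, load 18): Z-α, Z-β — cost 11×7 + 7×9 = 140
  F-γ (cap 15, load 9): Z-δ — cost 9×10 = 90
  Shipping 284, fixed 536 → total 820.
  Any other capacity-feasible assignment to {F-α, F-β, F-γ} ships for at least 284.
Total demand is 44 and no other set of sites has combined capacity ≥ 44, so {F-α, F-β, F-γ} is the only feasible choice of open sites. Minimum: 820.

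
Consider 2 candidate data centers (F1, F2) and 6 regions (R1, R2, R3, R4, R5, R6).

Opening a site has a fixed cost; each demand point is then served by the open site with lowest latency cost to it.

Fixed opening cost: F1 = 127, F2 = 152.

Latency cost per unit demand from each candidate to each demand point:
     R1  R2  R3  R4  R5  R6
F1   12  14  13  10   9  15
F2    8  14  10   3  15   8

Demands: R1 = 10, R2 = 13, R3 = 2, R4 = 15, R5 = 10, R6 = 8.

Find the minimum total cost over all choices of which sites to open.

Open {F2}: assign each demand point to its cheapest open site.
  R1→F2 10×8=80, R2→F2 13×14=182, R3→F2 2×10=20, R4→F2 15×3=45, R5→F2 10×15=150, R6→F2 8×8=64
  latency cost 541, fixed 152 → total 693.
Compare {F1, F2}: latency cost 481 + fixed 279 = 760.
Compare {F1}: latency cost 688 + fixed 127 = 815.

693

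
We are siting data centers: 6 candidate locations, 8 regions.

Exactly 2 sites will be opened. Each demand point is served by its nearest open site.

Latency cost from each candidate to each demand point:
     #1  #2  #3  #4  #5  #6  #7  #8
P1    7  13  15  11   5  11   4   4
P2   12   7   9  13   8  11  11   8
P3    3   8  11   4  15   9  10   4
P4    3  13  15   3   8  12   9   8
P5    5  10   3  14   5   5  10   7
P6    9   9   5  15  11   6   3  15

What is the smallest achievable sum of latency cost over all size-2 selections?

Open {P3, P5}.
  #1→P3 3, #2→P3 8, #3→P5 3, #4→P3 4, #5→P5 5, #6→P5 5, #7→P3 10, #8→P3 4  ⇒ total 42.
Compare {P3, P6}: total 44.
Compare {P4, P5}: total 45.
No size-2 selection does better; minimum is 42.

42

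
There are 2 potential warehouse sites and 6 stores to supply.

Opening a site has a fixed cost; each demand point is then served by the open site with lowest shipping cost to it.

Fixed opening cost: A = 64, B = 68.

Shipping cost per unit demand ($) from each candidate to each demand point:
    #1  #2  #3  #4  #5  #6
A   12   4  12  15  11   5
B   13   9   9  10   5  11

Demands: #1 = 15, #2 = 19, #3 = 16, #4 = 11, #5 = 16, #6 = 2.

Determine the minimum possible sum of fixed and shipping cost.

732

Open {A, B}: assign each demand point to its cheapest open site.
  #1→A 15×12=180, #2→A 19×4=76, #3→B 16×9=144, #4→B 11×10=110, #5→B 16×5=80, #6→A 2×5=10
  shipping cost 600, fixed 132 → total 732.
Compare {B}: shipping cost 722 + fixed 68 = 790.
Compare {A}: shipping cost 799 + fixed 64 = 863.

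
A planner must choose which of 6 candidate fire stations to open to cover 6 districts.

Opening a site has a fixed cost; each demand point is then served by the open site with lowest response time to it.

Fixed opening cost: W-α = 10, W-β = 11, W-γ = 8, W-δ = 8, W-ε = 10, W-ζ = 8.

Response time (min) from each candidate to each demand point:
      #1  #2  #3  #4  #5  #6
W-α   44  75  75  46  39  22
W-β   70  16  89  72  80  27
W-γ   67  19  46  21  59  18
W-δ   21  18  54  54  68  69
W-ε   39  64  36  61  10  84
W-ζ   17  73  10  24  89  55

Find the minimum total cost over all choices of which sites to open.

121

Open {W-γ, W-ε, W-ζ}: assign each demand point to its cheapest open site.
  #1→W-ζ 17, #2→W-γ 19, #3→W-ζ 10, #4→W-γ 21, #5→W-ε 10, #6→W-γ 18
  response time 95, fixed 26 → total 121.
Compare {W-γ, W-δ, W-ε, W-ζ}: response time 94 + fixed 34 = 128.
Compare {W-β, W-γ, W-ε, W-ζ}: response time 92 + fixed 37 = 129.
Compare {W-α, W-γ, W-ε, W-ζ}: response time 95 + fixed 36 = 131.
All other subsets cost ≥ 128. Minimum total cost: 121.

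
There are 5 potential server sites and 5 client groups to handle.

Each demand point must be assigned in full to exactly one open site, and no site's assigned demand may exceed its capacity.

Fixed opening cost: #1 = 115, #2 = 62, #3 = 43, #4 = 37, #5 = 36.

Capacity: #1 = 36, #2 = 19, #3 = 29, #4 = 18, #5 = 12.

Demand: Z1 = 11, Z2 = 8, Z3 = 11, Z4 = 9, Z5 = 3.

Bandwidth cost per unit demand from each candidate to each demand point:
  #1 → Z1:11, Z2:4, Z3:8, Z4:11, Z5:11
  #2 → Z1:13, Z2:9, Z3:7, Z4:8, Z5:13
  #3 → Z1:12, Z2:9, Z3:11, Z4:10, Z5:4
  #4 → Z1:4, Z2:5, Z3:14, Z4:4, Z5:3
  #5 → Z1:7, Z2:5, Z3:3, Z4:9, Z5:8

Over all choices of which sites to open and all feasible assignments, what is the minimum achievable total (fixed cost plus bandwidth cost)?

364

Open {#3, #4, #5}; cheapest assignment that respects the capacities:
  #3 (cap 29, load 17): Z2, Z4 — cost 8×9 + 9×10 = 162
  #4 (cap 18, load 14): Z1, Z5 — cost 11×4 + 3×3 = 53
  #5 (cap 12, load 11): Z3 — cost 11×3 = 33
  Shipping 248, fixed 116 → total 364.
  Any other capacity-feasible assignment to {#3, #4, #5} ships for at least 248.
Compare {#2, #4, #5}: its best feasible assignment gives total 365.
Compare {#1, #4, #5}: its best feasible assignment gives total 405.
Every other set of open sites that can feasibly serve all demand totals ≥ 365 even under its best assignment. Minimum: 364.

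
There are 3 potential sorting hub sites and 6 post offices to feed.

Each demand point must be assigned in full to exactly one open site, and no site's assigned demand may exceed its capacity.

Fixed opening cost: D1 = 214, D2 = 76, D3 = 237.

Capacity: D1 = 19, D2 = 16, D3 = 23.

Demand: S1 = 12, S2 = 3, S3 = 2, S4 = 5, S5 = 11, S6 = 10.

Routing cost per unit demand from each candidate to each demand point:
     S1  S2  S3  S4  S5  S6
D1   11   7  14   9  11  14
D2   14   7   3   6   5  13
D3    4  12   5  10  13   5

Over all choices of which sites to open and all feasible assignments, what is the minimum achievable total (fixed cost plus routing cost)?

752

Open {D1, D2, D3}; cheapest assignment that respects the capacities:
  D1 (cap 19, load 8): S2, S4 — cost 3×7 + 5×9 = 66
  D2 (cap 16, load 13): S3, S5 — cost 2×3 + 11×5 = 61
  D3 (cap 23, load 22): S1, S6 — cost 12×4 + 10×5 = 98
  Shipping 225, fixed 527 → total 752.
  Any other capacity-feasible assignment to {D1, D2, D3} ships for at least 225.
Total demand is 43 and no other set of sites has combined capacity ≥ 43, so {D1, D2, D3} is the only feasible choice of open sites. Minimum: 752.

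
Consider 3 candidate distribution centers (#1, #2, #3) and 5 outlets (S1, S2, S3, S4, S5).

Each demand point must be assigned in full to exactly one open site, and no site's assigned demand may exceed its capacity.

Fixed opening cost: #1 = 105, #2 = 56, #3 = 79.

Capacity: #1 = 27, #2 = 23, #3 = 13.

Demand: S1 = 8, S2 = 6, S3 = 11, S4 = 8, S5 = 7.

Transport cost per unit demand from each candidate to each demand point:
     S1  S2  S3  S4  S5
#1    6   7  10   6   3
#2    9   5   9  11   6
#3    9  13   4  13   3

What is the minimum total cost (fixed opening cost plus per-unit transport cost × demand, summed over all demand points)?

407

Open {#1, #2}; cheapest assignment that respects the capacities:
  #1 (cap 27, load 23): S1, S4, S5 — cost 8×6 + 8×6 + 7×3 = 117
  #2 (cap 23, load 17): S2, S3 — cost 6×5 + 11×9 = 129
  Shipping 246, fixed 161 → total 407.
  Any other capacity-feasible assignment to {#1, #2} ships for at least 246.
Compare {#1, #2, #3}: its best feasible assignment gives total 431.
Compare {#1, #3}: its best feasible assignment gives total 489.
Every other set of open sites that can feasibly serve all demand totals ≥ 431 even under its best assignment. Minimum: 407.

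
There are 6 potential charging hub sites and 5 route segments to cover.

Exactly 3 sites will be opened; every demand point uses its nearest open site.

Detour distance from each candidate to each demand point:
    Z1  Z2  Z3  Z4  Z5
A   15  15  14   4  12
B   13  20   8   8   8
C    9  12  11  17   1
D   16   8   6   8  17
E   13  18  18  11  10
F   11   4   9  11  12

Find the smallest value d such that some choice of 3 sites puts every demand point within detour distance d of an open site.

9

Open {A, C, D}.
  Farthest demand point is Z1 at detour distance 9 (to C); all others are ≤ 9.
With {A, C, F} the worst case is 9.
With {B, C, D} the worst case is 9.
No size-3 selection achieves below 9.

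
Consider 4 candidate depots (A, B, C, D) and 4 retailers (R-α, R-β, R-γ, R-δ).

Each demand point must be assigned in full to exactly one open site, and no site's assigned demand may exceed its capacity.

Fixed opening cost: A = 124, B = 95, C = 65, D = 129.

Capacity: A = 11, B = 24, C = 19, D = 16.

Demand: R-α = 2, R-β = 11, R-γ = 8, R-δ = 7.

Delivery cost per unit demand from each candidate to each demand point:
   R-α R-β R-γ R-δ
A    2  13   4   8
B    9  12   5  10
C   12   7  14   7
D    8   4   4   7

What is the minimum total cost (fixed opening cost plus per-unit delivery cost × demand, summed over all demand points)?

344

Open {B, C}; cheapest assignment that respects the capacities:
  B (cap 24, load 10): R-α, R-γ — cost 2×9 + 8×5 = 58
  C (cap 19, load 18): R-β, R-δ — cost 11×7 + 7×7 = 126
  Shipping 184, fixed 160 → total 344.
  Any other capacity-feasible assignment to {B, C} ships for at least 184.
Compare {A, C}: its best feasible assignment gives total 351.
Compare {C, D}: its best feasible assignment gives total 368.
Every other set of open sites that can feasibly serve all demand totals ≥ 351 even under its best assignment. Minimum: 344.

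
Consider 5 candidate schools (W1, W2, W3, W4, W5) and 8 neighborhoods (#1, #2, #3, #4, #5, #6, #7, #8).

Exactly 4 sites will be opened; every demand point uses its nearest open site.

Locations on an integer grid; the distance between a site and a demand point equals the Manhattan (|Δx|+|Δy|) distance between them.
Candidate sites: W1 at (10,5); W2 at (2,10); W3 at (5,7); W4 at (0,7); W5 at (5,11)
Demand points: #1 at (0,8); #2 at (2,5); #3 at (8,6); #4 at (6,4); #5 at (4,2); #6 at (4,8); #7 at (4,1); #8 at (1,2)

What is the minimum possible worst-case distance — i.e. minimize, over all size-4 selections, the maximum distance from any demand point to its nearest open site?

7

Open {W1, W2, W3, W4}.
  Farthest demand point is #7 at distance 7 (to W3); all others are ≤ 7.
With {W1, W3, W4, W5} the worst case is 7.
With {W2, W3, W4, W5} the worst case is 7.
No size-4 selection achieves below 7.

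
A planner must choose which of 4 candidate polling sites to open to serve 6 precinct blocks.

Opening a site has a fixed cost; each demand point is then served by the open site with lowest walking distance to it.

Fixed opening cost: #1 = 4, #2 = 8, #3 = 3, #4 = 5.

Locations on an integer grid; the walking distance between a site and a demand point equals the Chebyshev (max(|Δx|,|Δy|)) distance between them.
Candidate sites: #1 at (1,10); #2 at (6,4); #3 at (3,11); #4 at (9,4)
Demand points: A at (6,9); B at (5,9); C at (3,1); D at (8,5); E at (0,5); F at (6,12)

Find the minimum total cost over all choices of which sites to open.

29

Open {#3, #4}: assign each demand point to its cheapest open site.
  A→#3 3, B→#3 2, C→#4 6, D→#4 1, E→#3 6, F→#3 3
  walking distance 21, fixed 8 → total 29.
Compare {#2, #3}: walking distance 19 + fixed 11 = 30.
Compare {#1, #3, #4}: walking distance 20 + fixed 12 = 32.
Compare {#3}: walking distance 30 + fixed 3 = 33.
All other subsets cost ≥ 30. Minimum total cost: 29.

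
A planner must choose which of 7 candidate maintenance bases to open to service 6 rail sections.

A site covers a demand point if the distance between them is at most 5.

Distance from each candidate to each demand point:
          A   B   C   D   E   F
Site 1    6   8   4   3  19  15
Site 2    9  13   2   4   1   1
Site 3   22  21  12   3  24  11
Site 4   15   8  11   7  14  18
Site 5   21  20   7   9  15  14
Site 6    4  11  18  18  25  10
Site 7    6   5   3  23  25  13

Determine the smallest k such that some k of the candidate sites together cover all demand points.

Coverage sets (demand points within 5 of each site):
  Site 1: {C, D}
  Site 2: {C, D, E, F}
  Site 3: {D}
  Site 4: {}
  Site 5: {}
  Site 6: {A}
  Site 7: {B, C}
No 2 sites suffice: every size-2 union leaves at least one demand point uncovered.
But {Site 2, Site 6, Site 7} covers everything, so the minimum is 3.

3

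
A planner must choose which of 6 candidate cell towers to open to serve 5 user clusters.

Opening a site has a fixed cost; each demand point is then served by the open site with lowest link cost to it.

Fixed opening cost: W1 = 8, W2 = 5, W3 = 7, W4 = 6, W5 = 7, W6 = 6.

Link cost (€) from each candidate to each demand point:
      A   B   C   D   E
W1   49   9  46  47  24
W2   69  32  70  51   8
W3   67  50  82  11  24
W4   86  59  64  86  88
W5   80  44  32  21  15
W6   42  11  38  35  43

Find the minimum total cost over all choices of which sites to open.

Open {W2, W3, W6}: assign each demand point to its cheapest open site.
  A→W6 42, B→W6 11, C→W6 38, D→W3 11, E→W2 8
  link cost 110, fixed 18 → total 128.
Compare {W2, W3, W5, W6}: link cost 104 + fixed 25 = 129.
Compare {W3, W5, W6}: link cost 111 + fixed 20 = 131.
Compare {W2, W5, W6}: link cost 114 + fixed 18 = 132.
All other subsets cost ≥ 129. Minimum total cost: 128.

128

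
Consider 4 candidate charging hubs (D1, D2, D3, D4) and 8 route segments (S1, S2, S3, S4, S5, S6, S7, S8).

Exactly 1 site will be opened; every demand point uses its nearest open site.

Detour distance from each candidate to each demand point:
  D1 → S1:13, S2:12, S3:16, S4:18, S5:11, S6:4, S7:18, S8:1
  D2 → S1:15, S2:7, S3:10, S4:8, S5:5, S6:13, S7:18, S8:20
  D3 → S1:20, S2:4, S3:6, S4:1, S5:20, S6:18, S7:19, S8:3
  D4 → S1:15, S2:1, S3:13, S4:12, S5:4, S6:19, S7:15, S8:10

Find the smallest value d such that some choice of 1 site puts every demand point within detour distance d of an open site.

Open {D1}.
  Farthest demand point is S4 at detour distance 18 (to D1); all others are ≤ 18.
With {D4} the worst case is 19.
With {D2} the worst case is 20.
No size-1 selection achieves below 18.

18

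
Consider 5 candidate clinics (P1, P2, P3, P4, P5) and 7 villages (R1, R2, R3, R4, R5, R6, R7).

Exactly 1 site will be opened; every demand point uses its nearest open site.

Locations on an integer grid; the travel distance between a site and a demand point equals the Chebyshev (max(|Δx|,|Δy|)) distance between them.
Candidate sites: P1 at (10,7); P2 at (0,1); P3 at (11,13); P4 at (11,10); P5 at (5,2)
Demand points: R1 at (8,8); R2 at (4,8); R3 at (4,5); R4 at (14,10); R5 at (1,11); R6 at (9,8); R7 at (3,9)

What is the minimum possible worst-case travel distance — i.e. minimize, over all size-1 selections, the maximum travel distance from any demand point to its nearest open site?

Open {P1}.
  Farthest demand point is R5 at travel distance 9 (to P1); all others are ≤ 9.
With {P5} the worst case is 9.
With {P3} the worst case is 10.
No size-1 selection achieves below 9.

9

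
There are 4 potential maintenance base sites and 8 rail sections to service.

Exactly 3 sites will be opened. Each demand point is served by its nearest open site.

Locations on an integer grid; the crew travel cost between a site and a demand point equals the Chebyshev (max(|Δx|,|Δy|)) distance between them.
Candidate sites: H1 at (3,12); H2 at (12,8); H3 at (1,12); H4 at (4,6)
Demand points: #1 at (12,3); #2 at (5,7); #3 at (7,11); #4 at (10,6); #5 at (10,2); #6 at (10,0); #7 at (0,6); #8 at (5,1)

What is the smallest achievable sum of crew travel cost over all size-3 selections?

33

Open {H1, H2, H4}.
  #1→H2 5, #2→H4 1, #3→H1 4, #4→H2 2, #5→H2 6, #6→H4 6, #7→H4 4, #8→H4 5  ⇒ total 33.
Compare {H2, H3, H4}: total 34.
Compare {H1, H3, H4}: total 40.
No size-3 selection does better; minimum is 33.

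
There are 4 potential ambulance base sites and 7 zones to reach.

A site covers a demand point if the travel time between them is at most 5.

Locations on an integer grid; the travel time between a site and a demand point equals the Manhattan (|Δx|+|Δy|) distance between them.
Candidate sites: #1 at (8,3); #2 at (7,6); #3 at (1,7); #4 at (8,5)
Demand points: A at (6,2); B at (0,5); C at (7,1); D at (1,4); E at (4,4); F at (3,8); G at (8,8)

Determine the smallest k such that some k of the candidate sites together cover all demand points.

2

Coverage sets (demand points within 5 of each site):
  #1: {A, C, E, G}
  #2: {A, C, E, G}
  #3: {B, D, F}
  #4: {A, C, E, G}
No single site covers all 7 demand points.
But {#1, #3} covers everything, so the minimum is 2.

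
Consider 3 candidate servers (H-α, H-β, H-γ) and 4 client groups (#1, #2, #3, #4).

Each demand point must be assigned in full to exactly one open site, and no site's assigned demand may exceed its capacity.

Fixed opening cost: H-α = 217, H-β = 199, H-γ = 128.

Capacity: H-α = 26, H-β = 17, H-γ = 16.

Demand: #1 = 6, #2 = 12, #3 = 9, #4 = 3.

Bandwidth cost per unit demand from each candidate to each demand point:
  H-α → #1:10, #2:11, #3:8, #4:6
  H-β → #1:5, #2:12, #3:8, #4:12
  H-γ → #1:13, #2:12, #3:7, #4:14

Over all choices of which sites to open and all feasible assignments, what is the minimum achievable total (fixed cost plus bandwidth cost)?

Open {H-β, H-γ}; cheapest assignment that respects the capacities:
  H-β (cap 17, load 15): #1, #3 — cost 6×5 + 9×8 = 102
  H-γ (cap 16, load 15): #2, #4 — cost 12×12 + 3×14 = 186
  Shipping 288, fixed 327 → total 615.
  Any other capacity-feasible assignment to {H-β, H-γ} ships for at least 288.
Compare {H-α, H-γ}: its best feasible assignment gives total 618.
Compare {H-α, H-β}: its best feasible assignment gives total 668.
Every other set of open sites that can feasibly serve all demand totals ≥ 618 even under its best assignment. Minimum: 615.

615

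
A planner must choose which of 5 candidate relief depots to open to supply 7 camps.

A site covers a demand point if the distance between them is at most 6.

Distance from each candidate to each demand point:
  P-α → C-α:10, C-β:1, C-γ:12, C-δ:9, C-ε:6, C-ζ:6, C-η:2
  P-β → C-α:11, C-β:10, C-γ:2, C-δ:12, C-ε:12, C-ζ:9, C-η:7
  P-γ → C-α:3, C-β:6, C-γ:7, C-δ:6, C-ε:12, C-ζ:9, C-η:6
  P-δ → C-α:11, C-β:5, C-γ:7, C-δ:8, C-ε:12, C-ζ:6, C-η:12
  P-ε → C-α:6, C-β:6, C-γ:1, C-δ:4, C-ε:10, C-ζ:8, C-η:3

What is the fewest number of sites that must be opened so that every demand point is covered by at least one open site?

Coverage sets (demand points within 6 of each site):
  P-α: {C-β, C-ε, C-ζ, C-η}
  P-β: {C-γ}
  P-γ: {C-α, C-β, C-δ, C-η}
  P-δ: {C-β, C-ζ}
  P-ε: {C-α, C-β, C-γ, C-δ, C-η}
No single site covers all 7 demand points.
But {P-α, P-ε} covers everything, so the minimum is 2.

2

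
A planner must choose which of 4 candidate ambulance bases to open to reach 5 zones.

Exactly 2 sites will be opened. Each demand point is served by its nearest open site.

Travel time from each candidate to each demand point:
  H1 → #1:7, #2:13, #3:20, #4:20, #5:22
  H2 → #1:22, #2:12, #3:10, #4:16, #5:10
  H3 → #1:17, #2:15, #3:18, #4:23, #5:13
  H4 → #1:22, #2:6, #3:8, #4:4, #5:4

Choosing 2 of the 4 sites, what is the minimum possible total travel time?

29

Open {H1, H4}.
  #1→H1 7, #2→H4 6, #3→H4 8, #4→H4 4, #5→H4 4  ⇒ total 29.
Compare {H3, H4}: total 39.
Compare {H2, H4}: total 44.
No size-2 selection does better; minimum is 29.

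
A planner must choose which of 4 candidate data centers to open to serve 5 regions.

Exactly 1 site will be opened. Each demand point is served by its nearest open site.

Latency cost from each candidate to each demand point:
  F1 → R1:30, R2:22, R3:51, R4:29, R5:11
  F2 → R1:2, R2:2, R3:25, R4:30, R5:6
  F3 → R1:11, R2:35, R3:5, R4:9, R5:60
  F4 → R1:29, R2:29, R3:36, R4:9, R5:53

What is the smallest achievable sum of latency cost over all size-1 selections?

Open {F2}.
  R1→F2 2, R2→F2 2, R3→F2 25, R4→F2 30, R5→F2 6  ⇒ total 65.
Compare {F3}: total 120.
Compare {F1}: total 143.
No size-1 selection does better; minimum is 65.

65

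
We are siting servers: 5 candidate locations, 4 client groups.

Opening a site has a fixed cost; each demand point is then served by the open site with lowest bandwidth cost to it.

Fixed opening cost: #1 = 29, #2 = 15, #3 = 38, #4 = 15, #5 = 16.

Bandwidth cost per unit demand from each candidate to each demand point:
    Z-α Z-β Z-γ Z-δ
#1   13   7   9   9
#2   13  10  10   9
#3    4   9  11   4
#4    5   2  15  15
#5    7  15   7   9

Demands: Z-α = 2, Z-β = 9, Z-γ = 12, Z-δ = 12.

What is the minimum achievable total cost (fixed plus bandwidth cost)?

227

Open {#3, #4, #5}: assign each demand point to its cheapest open site.
  Z-α→#3 2×4=8, Z-β→#4 9×2=18, Z-γ→#5 12×7=84, Z-δ→#3 12×4=48
  bandwidth cost 158, fixed 69 → total 227.
Compare {#2, #3, #4, #5}: bandwidth cost 158 + fixed 84 = 242.
Compare {#4, #5}: bandwidth cost 220 + fixed 31 = 251.
Compare {#1, #3, #4, #5}: bandwidth cost 158 + fixed 98 = 256.
All other subsets cost ≥ 242. Minimum total cost: 227.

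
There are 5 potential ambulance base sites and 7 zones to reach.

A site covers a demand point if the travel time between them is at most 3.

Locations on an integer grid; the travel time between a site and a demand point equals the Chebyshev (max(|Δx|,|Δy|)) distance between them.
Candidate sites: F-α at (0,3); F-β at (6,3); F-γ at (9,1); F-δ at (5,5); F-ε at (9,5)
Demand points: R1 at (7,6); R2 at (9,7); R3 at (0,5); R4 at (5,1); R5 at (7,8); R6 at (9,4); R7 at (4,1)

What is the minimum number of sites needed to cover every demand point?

3

Coverage sets (demand points within 3 of each site):
  F-α: {R3}
  F-β: {R1, R4, R6, R7}
  F-γ: {R6}
  F-δ: {R1, R5}
  F-ε: {R1, R2, R5, R6}
No 2 sites suffice: every size-2 union leaves at least one demand point uncovered.
But {F-α, F-β, F-ε} covers everything, so the minimum is 3.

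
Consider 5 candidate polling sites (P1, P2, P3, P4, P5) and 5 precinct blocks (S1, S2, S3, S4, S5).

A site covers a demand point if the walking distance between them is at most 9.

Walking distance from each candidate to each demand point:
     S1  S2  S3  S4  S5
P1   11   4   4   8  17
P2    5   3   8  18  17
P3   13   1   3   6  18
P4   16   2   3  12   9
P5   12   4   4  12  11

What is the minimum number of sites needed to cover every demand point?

3

Coverage sets (demand points within 9 of each site):
  P1: {S2, S3, S4}
  P2: {S1, S2, S3}
  P3: {S2, S3, S4}
  P4: {S2, S3, S5}
  P5: {S2, S3}
No 2 sites suffice: every size-2 union leaves at least one demand point uncovered.
But {P1, P2, P4} covers everything, so the minimum is 3.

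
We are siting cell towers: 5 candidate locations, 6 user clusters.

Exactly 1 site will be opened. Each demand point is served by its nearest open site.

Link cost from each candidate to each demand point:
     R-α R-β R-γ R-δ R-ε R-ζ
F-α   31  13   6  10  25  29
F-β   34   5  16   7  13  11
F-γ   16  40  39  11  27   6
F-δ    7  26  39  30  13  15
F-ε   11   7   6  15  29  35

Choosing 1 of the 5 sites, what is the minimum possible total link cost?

Open {F-β}.
  R-α→F-β 34, R-β→F-β 5, R-γ→F-β 16, R-δ→F-β 7, R-ε→F-β 13, R-ζ→F-β 11  ⇒ total 86.
Compare {F-ε}: total 103.
Compare {F-α}: total 114.
No size-1 selection does better; minimum is 86.

86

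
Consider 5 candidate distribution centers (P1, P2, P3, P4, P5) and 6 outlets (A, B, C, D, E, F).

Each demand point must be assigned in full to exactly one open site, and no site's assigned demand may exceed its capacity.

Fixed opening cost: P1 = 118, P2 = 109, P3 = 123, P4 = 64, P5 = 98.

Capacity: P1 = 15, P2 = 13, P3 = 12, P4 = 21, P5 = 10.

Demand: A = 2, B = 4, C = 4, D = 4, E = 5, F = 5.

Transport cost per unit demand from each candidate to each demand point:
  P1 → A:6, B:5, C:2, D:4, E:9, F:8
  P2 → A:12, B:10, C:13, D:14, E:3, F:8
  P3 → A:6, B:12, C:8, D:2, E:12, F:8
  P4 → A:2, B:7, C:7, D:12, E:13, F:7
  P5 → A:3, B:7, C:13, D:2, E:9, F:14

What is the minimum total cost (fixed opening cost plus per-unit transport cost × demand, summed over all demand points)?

Open {P4, P5}; cheapest assignment that respects the capacities:
  P4 (cap 21, load 15): A, B, C, F — cost 2×2 + 4×7 + 4×7 + 5×7 = 95
  P5 (cap 10, load 9): D, E — cost 4×2 + 5×9 = 53
  Shipping 148, fixed 162 → total 310.
  Any other capacity-feasible assignment to {P4, P5} ships for at least 148.
Compare {P1, P4}: its best feasible assignment gives total 318.
Compare {P2, P4}: its best feasible assignment gives total 331.
Every other set of open sites that can feasibly serve all demand totals ≥ 318 even under its best assignment. Minimum: 310.

310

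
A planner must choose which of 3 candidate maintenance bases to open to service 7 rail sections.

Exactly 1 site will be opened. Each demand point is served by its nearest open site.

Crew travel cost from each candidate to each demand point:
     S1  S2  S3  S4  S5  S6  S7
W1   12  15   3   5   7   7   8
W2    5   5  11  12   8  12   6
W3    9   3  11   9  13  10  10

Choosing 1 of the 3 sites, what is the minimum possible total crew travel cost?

Open {W1}.
  S1→W1 12, S2→W1 15, S3→W1 3, S4→W1 5, S5→W1 7, S6→W1 7, S7→W1 8  ⇒ total 57.
Compare {W2}: total 59.
Compare {W3}: total 65.

57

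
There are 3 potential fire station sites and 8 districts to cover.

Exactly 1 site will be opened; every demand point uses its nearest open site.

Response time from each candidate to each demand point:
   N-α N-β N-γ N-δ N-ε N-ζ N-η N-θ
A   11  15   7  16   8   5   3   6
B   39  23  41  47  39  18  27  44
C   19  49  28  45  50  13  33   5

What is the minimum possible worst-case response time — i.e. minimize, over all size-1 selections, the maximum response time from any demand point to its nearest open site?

16

Open {A}.
  Farthest demand point is N-δ at response time 16 (to A); all others are ≤ 16.
With {B} the worst case is 47.
With {C} the worst case is 50.
No size-1 selection achieves below 16.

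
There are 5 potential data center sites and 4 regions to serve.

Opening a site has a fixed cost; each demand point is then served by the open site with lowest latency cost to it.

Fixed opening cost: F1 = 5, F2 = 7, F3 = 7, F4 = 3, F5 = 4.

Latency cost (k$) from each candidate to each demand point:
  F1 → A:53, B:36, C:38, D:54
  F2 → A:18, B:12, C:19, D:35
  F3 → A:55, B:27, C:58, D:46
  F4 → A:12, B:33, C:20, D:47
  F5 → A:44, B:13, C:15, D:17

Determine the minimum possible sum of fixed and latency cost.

Open {F4, F5}: assign each demand point to its cheapest open site.
  A→F4 12, B→F5 13, C→F5 15, D→F5 17
  latency cost 57, fixed 7 → total 64.
Compare {F1, F4, F5}: latency cost 57 + fixed 12 = 69.
Compare {F2, F4, F5}: latency cost 56 + fixed 14 = 70.
Compare {F3, F4, F5}: latency cost 57 + fixed 14 = 71.
All other subsets cost ≥ 69. Minimum total cost: 64.

64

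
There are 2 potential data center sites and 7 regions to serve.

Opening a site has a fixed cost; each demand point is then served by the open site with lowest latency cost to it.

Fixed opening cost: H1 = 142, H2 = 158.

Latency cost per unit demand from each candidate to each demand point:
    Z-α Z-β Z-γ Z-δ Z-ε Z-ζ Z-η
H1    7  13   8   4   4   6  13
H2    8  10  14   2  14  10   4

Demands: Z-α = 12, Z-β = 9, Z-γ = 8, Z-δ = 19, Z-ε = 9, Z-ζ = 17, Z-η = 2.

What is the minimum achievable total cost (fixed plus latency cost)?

Open {H1}: assign each demand point to its cheapest open site.
  Z-α→H1 12×7=84, Z-β→H1 9×13=117, Z-γ→H1 8×8=64, Z-δ→H1 19×4=76, Z-ε→H1 9×4=36, Z-ζ→H1 17×6=102, Z-η→H1 2×13=26
  latency cost 505, fixed 142 → total 647.
Compare {H1, H2}: latency cost 422 + fixed 300 = 722.
Compare {H2}: latency cost 640 + fixed 158 = 798.

647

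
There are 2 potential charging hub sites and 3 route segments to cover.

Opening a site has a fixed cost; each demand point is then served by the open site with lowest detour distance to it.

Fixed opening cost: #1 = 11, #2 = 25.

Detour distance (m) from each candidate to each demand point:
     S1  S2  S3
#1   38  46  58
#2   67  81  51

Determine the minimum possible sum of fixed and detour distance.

Open {#1}: assign each demand point to its cheapest open site.
  S1→#1 38, S2→#1 46, S3→#1 58
  detour distance 142, fixed 11 → total 153.
Compare {#1, #2}: detour distance 135 + fixed 36 = 171.
Compare {#2}: detour distance 199 + fixed 25 = 224.

153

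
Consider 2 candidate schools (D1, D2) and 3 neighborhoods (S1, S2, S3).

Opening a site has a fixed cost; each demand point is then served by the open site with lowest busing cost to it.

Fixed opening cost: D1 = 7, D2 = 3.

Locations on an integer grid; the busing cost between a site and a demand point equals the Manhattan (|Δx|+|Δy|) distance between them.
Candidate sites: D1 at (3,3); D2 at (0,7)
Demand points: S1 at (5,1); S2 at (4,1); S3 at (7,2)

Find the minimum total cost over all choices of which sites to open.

19

Open {D1}: assign each demand point to its cheapest open site.
  S1→D1 4, S2→D1 3, S3→D1 5
  busing cost 12, fixed 7 → total 19.
Compare {D1, D2}: busing cost 12 + fixed 10 = 22.
Compare {D2}: busing cost 33 + fixed 3 = 36.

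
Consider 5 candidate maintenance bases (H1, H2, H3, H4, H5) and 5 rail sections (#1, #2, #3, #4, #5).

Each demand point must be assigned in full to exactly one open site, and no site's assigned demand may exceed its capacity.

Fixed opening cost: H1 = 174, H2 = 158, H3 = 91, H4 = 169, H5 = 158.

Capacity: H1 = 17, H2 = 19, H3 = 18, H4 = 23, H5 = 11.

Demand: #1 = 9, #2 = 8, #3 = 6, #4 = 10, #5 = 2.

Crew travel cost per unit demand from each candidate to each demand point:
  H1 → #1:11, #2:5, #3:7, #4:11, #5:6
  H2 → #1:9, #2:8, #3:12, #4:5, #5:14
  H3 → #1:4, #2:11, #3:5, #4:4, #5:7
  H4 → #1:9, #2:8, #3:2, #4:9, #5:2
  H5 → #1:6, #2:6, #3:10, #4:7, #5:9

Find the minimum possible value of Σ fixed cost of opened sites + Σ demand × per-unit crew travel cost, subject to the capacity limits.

443

Open {H2, H3}; cheapest assignment that respects the capacities:
  H2 (cap 19, load 18): #2, #4 — cost 8×8 + 10×5 = 114
  H3 (cap 18, load 17): #1, #3, #5 — cost 9×4 + 6×5 + 2×7 = 80
  Shipping 194, fixed 249 → total 443.
  Any other capacity-feasible assignment to {H2, H3} ships for at least 194.
Compare {H3, H4}: its best feasible assignment gives total 471.
Compare {H1, H3}: its best feasible assignment gives total 488.
Every other set of open sites that can feasibly serve all demand totals ≥ 471 even under its best assignment. Minimum: 443.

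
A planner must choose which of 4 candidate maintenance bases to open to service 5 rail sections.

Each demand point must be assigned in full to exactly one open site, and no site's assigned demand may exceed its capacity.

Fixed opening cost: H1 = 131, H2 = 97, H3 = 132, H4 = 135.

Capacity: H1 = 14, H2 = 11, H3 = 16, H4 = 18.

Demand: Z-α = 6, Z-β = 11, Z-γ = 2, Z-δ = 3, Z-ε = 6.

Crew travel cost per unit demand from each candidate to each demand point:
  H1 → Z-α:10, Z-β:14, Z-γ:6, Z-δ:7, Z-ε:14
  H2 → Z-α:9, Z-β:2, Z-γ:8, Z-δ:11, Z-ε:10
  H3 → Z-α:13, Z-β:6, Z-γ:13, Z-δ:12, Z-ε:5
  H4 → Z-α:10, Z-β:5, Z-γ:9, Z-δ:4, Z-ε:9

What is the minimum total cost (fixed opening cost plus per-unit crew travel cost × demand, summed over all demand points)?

398

Open {H2, H4}; cheapest assignment that respects the capacities:
  H2 (cap 11, load 11): Z-β — cost 11×2 = 22
  H4 (cap 18, load 17): Z-α, Z-γ, Z-δ, Z-ε — cost 6×10 + 2×9 + 3×4 + 6×9 = 144
  Shipping 166, fixed 232 → total 398.
  Any other capacity-feasible assignment to {H2, H4} ships for at least 166.
Compare {H3, H4}: its best feasible assignment gives total 460.
Compare {H1, H4}: its best feasible assignment gives total 468.
Every other set of open sites that can feasibly serve all demand totals ≥ 460 even under its best assignment. Minimum: 398.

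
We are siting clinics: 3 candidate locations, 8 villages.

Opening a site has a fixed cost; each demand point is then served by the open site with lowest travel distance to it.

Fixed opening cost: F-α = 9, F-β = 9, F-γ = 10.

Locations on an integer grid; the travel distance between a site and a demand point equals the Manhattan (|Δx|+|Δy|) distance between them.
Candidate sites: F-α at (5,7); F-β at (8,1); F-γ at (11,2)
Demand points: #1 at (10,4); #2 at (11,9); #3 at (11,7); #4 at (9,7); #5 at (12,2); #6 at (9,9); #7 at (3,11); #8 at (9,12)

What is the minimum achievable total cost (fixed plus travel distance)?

Open {F-α, F-γ}: assign each demand point to its cheapest open site.
  #1→F-γ 3, #2→F-γ 7, #3→F-γ 5, #4→F-α 4, #5→F-γ 1, #6→F-α 6, #7→F-α 6, #8→F-α 9
  travel distance 41, fixed 19 → total 60.
Compare {F-α, F-β}: travel distance 49 + fixed 18 = 67.
Compare {F-α}: travel distance 59 + fixed 9 = 68.
Compare {F-α, F-β, F-γ}: travel distance 41 + fixed 28 = 69.
All other subsets cost ≥ 67. Minimum total cost: 60.

60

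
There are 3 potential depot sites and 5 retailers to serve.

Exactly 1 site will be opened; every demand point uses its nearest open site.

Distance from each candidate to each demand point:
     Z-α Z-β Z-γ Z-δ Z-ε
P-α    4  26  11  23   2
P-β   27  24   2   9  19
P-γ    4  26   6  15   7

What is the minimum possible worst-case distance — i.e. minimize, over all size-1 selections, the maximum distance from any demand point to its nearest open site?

26

Open {P-α}.
  Farthest demand point is Z-β at distance 26 (to P-α); all others are ≤ 26.
With {P-γ} the worst case is 26.
With {P-β} the worst case is 27.
No size-1 selection achieves below 26.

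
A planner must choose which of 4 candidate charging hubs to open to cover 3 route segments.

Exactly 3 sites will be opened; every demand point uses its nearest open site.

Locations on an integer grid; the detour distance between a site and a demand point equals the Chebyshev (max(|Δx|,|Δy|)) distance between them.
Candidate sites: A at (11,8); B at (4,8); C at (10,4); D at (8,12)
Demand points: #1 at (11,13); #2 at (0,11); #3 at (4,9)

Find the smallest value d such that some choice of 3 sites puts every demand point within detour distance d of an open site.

4

Open {A, B, D}.
  Farthest demand point is #2 at detour distance 4 (to B); all others are ≤ 4.
With {B, C, D} the worst case is 4.
With {A, B, C} the worst case is 5.
No size-3 selection achieves below 4.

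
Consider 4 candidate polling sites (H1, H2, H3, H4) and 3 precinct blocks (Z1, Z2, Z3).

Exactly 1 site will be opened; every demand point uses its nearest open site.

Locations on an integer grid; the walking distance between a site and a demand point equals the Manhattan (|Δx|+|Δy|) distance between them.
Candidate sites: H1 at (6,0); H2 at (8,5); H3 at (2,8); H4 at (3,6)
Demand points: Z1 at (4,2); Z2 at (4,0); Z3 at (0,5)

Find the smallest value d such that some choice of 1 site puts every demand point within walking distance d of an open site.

Open {H4}.
  Farthest demand point is Z2 at walking distance 7 (to H4); all others are ≤ 7.
With {H2} the worst case is 9.
With {H3} the worst case is 10.
No size-1 selection achieves below 7.

7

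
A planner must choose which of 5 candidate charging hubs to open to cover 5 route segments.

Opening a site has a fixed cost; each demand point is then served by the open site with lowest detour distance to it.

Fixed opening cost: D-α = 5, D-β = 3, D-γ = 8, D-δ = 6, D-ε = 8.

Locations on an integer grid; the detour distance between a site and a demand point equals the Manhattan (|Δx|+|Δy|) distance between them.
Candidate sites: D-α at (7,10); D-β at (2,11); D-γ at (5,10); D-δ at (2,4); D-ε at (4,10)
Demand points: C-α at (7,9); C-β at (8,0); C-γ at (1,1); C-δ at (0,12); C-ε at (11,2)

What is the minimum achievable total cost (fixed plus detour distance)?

Open {D-α, D-β, D-δ}: assign each demand point to its cheapest open site.
  C-α→D-α 1, C-β→D-δ 10, C-γ→D-δ 4, C-δ→D-β 3, C-ε→D-δ 11
  detour distance 29, fixed 14 → total 43.
Compare {D-β, D-δ}: detour distance 35 + fixed 9 = 44.
Compare {D-α, D-β}: detour distance 38 + fixed 8 = 46.
Compare {D-α, D-δ}: detour distance 35 + fixed 11 = 46.
All other subsets cost ≥ 44. Minimum total cost: 43.

43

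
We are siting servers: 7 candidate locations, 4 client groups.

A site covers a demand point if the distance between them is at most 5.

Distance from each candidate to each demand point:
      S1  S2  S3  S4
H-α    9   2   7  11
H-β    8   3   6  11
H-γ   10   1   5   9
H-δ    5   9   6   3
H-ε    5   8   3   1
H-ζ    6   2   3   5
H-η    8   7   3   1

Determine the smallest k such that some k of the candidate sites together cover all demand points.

Coverage sets (demand points within 5 of each site):
  H-α: {S2}
  H-β: {S2}
  H-γ: {S2, S3}
  H-δ: {S1, S4}
  H-ε: {S1, S3, S4}
  H-ζ: {S2, S3, S4}
  H-η: {S3, S4}
No single site covers all 4 demand points.
But {H-α, H-ε} covers everything, so the minimum is 2.

2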